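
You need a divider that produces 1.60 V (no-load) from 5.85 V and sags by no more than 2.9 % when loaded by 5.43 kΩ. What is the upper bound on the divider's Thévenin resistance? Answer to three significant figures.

R_th ≤ 162 Ω

Loading drop = R_th/(R_th + R_L) ≤ 0.0290, so R_th ≤ R_L · ε/(1−ε) = 5.43 kΩ × 0.0290/0.9710 = 162 Ω.
(Any R1, R2 with R2/(R1+R2) = 0.274 and R1‖R2 ≤ 162 Ω will meet the spec.)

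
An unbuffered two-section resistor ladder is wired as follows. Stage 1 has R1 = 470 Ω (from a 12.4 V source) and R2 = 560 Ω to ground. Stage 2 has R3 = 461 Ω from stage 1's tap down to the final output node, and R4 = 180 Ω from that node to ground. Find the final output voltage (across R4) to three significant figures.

Stage 2 presents R3+R4 = 641.0 Ω as a load on stage 1's tap.
Stage 1's lower leg becomes R2‖(R3+R4) = 298.9 Ω, so V_mid = 12.4 × 298.9/768.9 = 4.820 V.
Stage 2 is itself unloaded: V_out = V_mid × R4/(R3+R4) = 4.820 × 180/641.0 = 1.35 V.

V_out ≈ 1.35 V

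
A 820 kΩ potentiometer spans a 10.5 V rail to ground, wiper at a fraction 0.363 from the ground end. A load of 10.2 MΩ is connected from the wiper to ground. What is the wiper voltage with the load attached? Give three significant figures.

V ≈ 3.74 V

The wiper splits the pot into (1−α)R = 522.3 kΩ above and αR = 297.7 kΩ below.
Lower section ‖ load = 289.2 kΩ.
V_wiper = 10.5 × 289.2/(522.3 + 289.2) = 3.74 V.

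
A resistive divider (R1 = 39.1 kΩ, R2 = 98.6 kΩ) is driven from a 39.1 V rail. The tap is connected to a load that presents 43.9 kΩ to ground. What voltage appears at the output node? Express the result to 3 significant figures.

V_out ≈ 17.1 V

The load sits in parallel with R2: R2‖R_L = (98.6 × 43.9) / (98.6 + 43.9) = 30.38 kΩ.
V_out = 39.1 × 30.38 / (39.1 + 30.38) = 39.1 × 30.38/69.48 = 17.1 V.
(Unloaded it would have been 28.0 V.)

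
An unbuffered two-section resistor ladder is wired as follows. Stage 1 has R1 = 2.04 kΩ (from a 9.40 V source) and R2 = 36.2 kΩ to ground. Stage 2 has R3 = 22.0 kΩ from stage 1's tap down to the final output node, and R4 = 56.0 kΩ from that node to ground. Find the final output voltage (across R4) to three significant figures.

V_out ≈ 6.23 V

Stage 2 presents R3+R4 = 78.00 kΩ as a load on stage 1's tap.
Stage 1's lower leg becomes R2‖(R3+R4) = 24.73 kΩ, so V_mid = 9.40 × 24.73/26.77 = 8.684 V.
Stage 2 is itself unloaded: V_out = V_mid × R4/(R3+R4) = 8.684 × 56.0/78.00 = 6.23 V.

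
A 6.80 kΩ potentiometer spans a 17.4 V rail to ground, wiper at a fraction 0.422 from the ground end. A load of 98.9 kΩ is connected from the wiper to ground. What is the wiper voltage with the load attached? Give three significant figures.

V ≈ 7.22 V

The wiper splits the pot into (1−α)R = 3.930 kΩ above and αR = 2.870 kΩ below.
Lower section ‖ load = 2.789 kΩ.
V_wiper = 17.4 × 2.789/(3.930 + 2.789) = 7.22 V.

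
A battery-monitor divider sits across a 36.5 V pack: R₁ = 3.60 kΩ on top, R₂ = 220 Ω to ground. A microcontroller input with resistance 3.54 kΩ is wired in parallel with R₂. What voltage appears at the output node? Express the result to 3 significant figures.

The load sits in parallel with R₂: R₂‖R_L = (220 × 3540) / (220 + 3540) = 207.1 Ω.
V_out = 36.5 × 207.1 / (3600 + 207.1) = 36.5 × 207.1/3807 = 1.99 V.

V_out ≈ 1.99 V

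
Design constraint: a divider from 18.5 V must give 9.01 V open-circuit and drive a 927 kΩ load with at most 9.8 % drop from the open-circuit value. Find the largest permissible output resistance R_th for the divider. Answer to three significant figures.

R_th ≤ 101 kΩ

Loading drop = R_th/(R_th + R_L) ≤ 0.0980, so R_th ≤ R_L · ε/(1−ε) = 927 kΩ × 0.0980/0.9020 = 101 kΩ.
(Any R1, R2 with R2/(R1+R2) = 0.487 and R1‖R2 ≤ 101 kΩ will meet the spec.)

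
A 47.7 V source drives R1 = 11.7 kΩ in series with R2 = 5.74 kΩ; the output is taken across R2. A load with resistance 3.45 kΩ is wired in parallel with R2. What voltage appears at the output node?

V_out ≈ 7.42 V

The load sits in parallel with R2: R2‖R_L = (5.74 × 3.45) / (5.74 + 3.45) = 2.155 kΩ.
V_out = 47.7 × 2.155 / (11.7 + 2.155) = 47.7 × 2.155/13.85 = 7.42 V.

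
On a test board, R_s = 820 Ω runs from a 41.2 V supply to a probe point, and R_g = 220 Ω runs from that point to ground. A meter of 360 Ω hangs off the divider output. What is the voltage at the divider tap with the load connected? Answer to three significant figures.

The load sits in parallel with R_g: R_g‖R_L = (220 × 360) / (220 + 360) = 136.6 Ω.
V_out = 41.2 × 136.6 / (820 + 136.6) = 41.2 × 136.6/956.6 = 5.88 V.

V_out ≈ 5.88 V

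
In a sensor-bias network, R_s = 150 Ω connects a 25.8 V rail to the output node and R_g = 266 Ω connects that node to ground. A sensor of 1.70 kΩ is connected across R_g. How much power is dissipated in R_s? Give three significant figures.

P ≈ 691 mW

Total resistance from the source is R_s + (R_g‖R_L) = 380.0 Ω, so I = 25.8/380.0 Ω = 67.89 mA.
P = I²·R_s = (67.89 mA)² × 150 Ω = 691 mW.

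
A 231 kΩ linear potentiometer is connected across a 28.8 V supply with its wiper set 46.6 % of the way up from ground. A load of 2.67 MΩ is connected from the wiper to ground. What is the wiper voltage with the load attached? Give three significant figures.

The wiper splits the pot into (1−α)R = 123.4 kΩ above and αR = 107.6 kΩ below.
Lower section ‖ load = 103.5 kΩ.
V_wiper = 28.8 × 103.5/(123.4 + 103.5) = 13.1 V.

V ≈ 13.1 V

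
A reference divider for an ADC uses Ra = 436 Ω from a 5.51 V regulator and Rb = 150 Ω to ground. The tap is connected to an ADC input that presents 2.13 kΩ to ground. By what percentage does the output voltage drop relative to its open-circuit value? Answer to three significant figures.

4.98 %

The divider's output (Thévenin) resistance is Ra‖Rb = 111.6 Ω.
Fractional drop under load = R_th/(R_th + R_L) = 111.6 / (111.6 + 2130) = 0.04979.
So the output falls by 4.98 %.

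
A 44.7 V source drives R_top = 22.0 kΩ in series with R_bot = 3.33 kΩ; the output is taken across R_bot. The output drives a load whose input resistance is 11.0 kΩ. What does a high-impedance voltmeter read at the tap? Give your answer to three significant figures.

The load sits in parallel with R_bot: R_bot‖R_L = (3.33 × 11.0) / (3.33 + 11.0) = 2.556 kΩ.
V_out = 44.7 × 2.556 / (22.0 + 2.556) = 44.7 × 2.556/24.56 = 4.65 V.
(Unloaded it would have been 5.88 V.)

V_out ≈ 4.65 V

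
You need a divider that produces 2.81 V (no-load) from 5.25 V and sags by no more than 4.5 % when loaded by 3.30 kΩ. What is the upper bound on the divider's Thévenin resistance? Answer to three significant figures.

R_th ≤ 155 Ω

Loading drop = R_th/(R_th + R_L) ≤ 0.0450, so R_th ≤ R_L · ε/(1−ε) = 3.30 kΩ × 0.0450/0.9550 = 155 Ω.
(Any R1, R2 with R2/(R1+R2) = 0.535 and R1‖R2 ≤ 155 Ω will meet the spec.)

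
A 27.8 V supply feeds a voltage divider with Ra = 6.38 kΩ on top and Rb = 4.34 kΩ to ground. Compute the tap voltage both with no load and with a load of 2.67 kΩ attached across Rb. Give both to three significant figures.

Unloaded: 11.3 V; loaded: 5.72 V

Open-circuit: V = 27.8 × 4.34/(6.38 + 4.34) = 11.3 V.
With the load, Rb becomes Rb‖R_L = 1.653 kΩ, so V = 27.8 × 1.653/8.033 = 5.72 V.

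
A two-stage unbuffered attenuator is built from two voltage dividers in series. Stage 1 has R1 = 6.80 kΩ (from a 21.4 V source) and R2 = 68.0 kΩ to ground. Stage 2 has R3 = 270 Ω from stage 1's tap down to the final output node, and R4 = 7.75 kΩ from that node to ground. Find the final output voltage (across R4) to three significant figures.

Stage 2 presents R3+R4 = 8020 Ω as a load on stage 1's tap.
Stage 1's lower leg becomes R2‖(R3+R4) = 7174 Ω, so V_mid = 21.4 × 7174/13970 = 10.99 V.
Stage 2 is itself unloaded: V_out = V_mid × R4/(R3+R4) = 10.99 × 7750/8020 = 10.6 V.

V_out ≈ 10.6 V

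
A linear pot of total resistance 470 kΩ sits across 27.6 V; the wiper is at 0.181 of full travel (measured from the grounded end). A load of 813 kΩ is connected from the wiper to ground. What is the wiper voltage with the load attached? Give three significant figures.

The wiper splits the pot into (1−α)R = 384.9 kΩ above and αR = 85.07 kΩ below.
Lower section ‖ load = 77.01 kΩ.
V_wiper = 27.6 × 77.01/(384.9 + 77.01) = 4.60 V.

V ≈ 4.60 V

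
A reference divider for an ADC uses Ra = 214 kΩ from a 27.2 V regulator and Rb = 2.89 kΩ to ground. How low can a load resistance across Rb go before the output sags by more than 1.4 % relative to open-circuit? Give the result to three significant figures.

Output resistance R_th = Ra‖Rb = (214 × 2.89)/216.9 = 2.851 kΩ.
The fractional drop is R_th/(R_th + R_L); requiring this ≤ 0.0140 gives R_L ≥ R_th(1/0.0140 − 1) = 2.851 × 70.43 = 201 kΩ.

R_L(min) ≈ 201 kΩ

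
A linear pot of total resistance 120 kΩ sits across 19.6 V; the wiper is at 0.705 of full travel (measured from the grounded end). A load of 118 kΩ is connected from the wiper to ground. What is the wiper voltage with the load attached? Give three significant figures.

The wiper splits the pot into (1−α)R = 35.40 kΩ above and αR = 84.60 kΩ below.
Lower section ‖ load = 49.27 kΩ.
V_wiper = 19.6 × 49.27/(35.40 + 49.27) = 11.4 V.

V ≈ 11.4 V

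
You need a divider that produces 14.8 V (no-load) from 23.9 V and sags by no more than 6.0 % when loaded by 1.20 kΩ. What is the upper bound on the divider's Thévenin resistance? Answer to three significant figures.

R_th ≤ 76.6 Ω

Loading drop = R_th/(R_th + R_L) ≤ 0.0600, so R_th ≤ R_L · ε/(1−ε) = 1.20 kΩ × 0.0600/0.9400 = 76.6 Ω.
(Any R1, R2 with R2/(R1+R2) = 0.619 and R1‖R2 ≤ 76.6 Ω will meet the spec.)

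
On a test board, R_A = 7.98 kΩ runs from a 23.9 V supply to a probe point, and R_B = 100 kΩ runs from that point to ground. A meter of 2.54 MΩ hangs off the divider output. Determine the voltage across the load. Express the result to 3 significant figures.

The load sits in parallel with R_B: R_B‖R_L = (100 × 2540) / (100 + 2540) = 96.21 kΩ.
V_out = 23.9 × 96.21 / (7.98 + 96.21) = 23.9 × 96.21/104.2 = 22.1 V.
(Unloaded it would have been 22.1 V.)

V_out ≈ 22.1 V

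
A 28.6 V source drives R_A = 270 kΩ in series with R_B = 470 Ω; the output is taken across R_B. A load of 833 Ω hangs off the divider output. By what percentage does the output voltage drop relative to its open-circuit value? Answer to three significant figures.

36.0 %

The divider's output (Thévenin) resistance is R_A‖R_B = 469.2 Ω.
Fractional drop under load = R_th/(R_th + R_L) = 469.2 / (469.2 + 833) = 0.3603.
So the output falls by 36.0 %.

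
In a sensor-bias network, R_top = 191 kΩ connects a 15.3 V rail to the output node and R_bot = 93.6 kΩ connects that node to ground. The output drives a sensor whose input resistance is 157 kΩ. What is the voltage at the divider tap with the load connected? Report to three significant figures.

V_out ≈ 3.59 V

The load sits in parallel with R_bot: R_bot‖R_L = (93.6 × 157) / (93.6 + 157) = 58.64 kΩ.
V_out = 15.3 × 58.64 / (191 + 58.64) = 15.3 × 58.64/249.6 = 3.59 V.
(Unloaded it would have been 5.03 V.)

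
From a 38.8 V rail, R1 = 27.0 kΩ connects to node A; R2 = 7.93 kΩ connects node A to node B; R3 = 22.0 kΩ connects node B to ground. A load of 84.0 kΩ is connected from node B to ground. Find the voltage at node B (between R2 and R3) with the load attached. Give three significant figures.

At node B, R3 is in parallel with the load: R3‖R_L = 17.43 kΩ.
Below node A the resistance is R2 + (R3‖R_L) = 25.36 kΩ, so V_A = 38.8 × 25.36/52.36 = 18.79 V.
Then V_B = V_A × (R3‖R_L)/(R2 + R3‖R_L) = 18.79 × 17.43/25.36 = 12.9 V.

V ≈ 12.9 V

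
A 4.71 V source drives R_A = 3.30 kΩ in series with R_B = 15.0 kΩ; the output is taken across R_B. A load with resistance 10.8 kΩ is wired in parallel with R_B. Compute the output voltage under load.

V_out ≈ 3.09 V

The load sits in parallel with R_B: R_B‖R_L = (15.0 × 10.8) / (15.0 + 10.8) = 6.279 kΩ.
V_out = 4.71 × 6.279 / (3.30 + 6.279) = 4.71 × 6.279/9.579 = 3.09 V.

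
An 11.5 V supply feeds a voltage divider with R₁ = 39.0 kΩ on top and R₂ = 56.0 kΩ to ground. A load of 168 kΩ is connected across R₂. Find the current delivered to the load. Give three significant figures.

I_L ≈ 0.0355 mA

R₂‖R_L = 42.00 kΩ; V_out = 11.5 × 42.00/81.00 = 5.963 V.
I_L = V_out / R_L = 5.963 / 168 kΩ = 0.0355 mA.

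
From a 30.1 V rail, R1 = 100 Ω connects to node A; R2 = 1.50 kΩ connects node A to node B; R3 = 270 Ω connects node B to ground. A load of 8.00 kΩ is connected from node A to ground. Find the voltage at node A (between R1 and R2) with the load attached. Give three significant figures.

V ≈ 28.2 V

Below node A the series string R2+R3 = 1770 Ω sits in parallel with the 8000 Ω load: 1449 Ω.
V_A = 30.1 × 1449/(100 + 1449) = 28.2 V.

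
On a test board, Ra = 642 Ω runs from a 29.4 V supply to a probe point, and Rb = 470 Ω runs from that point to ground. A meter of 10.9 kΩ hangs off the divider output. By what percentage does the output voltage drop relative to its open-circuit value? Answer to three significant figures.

2.43 %

The divider's output (Thévenin) resistance is Ra‖Rb = 271.3 Ω.
Fractional drop under load = R_th/(R_th + R_L) = 271.3 / (271.3 + 10900) = 0.02429.
So the output falls by 2.43 %.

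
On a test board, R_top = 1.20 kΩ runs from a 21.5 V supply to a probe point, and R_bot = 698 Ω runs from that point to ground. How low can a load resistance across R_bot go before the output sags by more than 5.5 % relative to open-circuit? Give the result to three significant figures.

Output resistance R_th = R_top‖R_bot = (1200 × 698)/1898 = 441.3 Ω.
The fractional drop is R_th/(R_th + R_L); requiring this ≤ 0.0550 gives R_L ≥ R_th(1/0.0550 − 1) = 441.3 × 17.18 = 7.58 kΩ.

R_L(min) ≈ 7.58 kΩ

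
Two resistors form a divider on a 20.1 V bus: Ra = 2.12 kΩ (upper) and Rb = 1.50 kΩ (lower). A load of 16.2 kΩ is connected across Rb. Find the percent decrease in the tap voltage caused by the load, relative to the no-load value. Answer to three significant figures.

5.14 %

The divider's output (Thévenin) resistance is Ra‖Rb = 0.8785 kΩ.
Fractional drop under load = R_th/(R_th + R_L) = 0.8785 / (0.8785 + 16.2) = 0.05144.
So the output falls by 5.14 %.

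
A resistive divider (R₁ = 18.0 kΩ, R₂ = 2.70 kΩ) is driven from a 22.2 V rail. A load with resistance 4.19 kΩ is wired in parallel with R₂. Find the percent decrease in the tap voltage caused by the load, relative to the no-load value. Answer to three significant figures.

The divider's output (Thévenin) resistance is R₁‖R₂ = 2.348 kΩ.
Fractional drop under load = R_th/(R_th + R_L) = 2.348 / (2.348 + 4.19) = 0.3591.
So the output falls by 35.9 %.

35.9 %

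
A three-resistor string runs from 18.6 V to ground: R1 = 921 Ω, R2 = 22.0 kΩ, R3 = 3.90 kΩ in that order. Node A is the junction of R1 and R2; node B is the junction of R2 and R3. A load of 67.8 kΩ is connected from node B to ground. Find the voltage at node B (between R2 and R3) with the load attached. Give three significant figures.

V ≈ 2.58 V

At node B, R3 is in parallel with the load: R3‖R_L = 3688 Ω.
Below node A the resistance is R2 + (R3‖R_L) = 25690 Ω, so V_A = 18.6 × 25690/26610 = 17.96 V.
Then V_B = V_A × (R3‖R_L)/(R2 + R3‖R_L) = 17.96 × 3688/25690 = 2.58 V.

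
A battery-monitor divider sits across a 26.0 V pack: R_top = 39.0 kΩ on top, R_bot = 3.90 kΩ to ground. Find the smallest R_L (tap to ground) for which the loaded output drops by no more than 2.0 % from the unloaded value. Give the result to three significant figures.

R_L(min) ≈ 174 kΩ

Output resistance R_th = R_top‖R_bot = (39.0 × 3.90)/42.90 = 3.545 kΩ.
The fractional drop is R_th/(R_th + R_L); requiring this ≤ 0.0200 gives R_L ≥ R_th(1/0.0200 − 1) = 3.545 × 49.00 = 174 kΩ.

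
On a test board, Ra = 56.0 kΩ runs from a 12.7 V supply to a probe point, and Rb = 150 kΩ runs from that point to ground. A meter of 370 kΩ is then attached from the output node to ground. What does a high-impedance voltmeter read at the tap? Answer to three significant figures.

The load sits in parallel with Rb: Rb‖R_L = (150 × 370) / (150 + 370) = 106.7 kΩ.
V_out = 12.7 × 106.7 / (56.0 + 106.7) = 12.7 × 106.7/162.7 = 8.33 V.
(Unloaded it would have been 9.25 V.)

V_out ≈ 8.33 V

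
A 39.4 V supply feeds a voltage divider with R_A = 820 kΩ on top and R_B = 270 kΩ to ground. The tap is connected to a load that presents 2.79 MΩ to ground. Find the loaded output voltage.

V_out ≈ 9.10 V

The load sits in parallel with R_B: R_B‖R_L = (270 × 2790) / (270 + 2790) = 246.2 kΩ.
V_out = 39.4 × 246.2 / (820 + 246.2) = 39.4 × 246.2/1066 = 9.10 V.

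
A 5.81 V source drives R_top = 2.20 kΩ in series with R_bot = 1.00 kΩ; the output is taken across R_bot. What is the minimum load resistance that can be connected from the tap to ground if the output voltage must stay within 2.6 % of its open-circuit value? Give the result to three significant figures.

R_L(min) ≈ 25.8 kΩ

Output resistance R_th = R_top‖R_bot = (2200 × 1000)/3200 = 687.5 Ω.
The fractional drop is R_th/(R_th + R_L); requiring this ≤ 0.0260 gives R_L ≥ R_th(1/0.0260 − 1) = 687.5 × 37.46 = 25.8 kΩ.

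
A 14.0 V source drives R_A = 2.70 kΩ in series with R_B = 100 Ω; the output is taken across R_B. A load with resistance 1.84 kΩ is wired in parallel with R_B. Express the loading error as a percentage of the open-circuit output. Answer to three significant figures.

The divider's output (Thévenin) resistance is R_A‖R_B = 96.43 Ω.
Fractional drop under load = R_th/(R_th + R_L) = 96.43 / (96.43 + 1840) = 0.04980.
So the output falls by 4.98 %.

4.98 %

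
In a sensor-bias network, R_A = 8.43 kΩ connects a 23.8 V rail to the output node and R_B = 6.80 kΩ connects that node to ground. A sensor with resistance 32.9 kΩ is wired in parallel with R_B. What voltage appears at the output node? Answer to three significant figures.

The load sits in parallel with R_B: R_B‖R_L = (6.80 × 32.9) / (6.80 + 32.9) = 5.635 kΩ.
V_out = 23.8 × 5.635 / (8.43 + 5.635) = 23.8 × 5.635/14.07 = 9.54 V.

V_out ≈ 9.54 V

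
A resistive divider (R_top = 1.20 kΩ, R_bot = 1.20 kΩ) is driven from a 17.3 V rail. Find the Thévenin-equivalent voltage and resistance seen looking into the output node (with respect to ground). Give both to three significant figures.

V_th is the open-circuit tap voltage: 17.3 × 1.20/(1.20 + 1.20) = 8.65 V.
With the supply zeroed, R_top and R_bot appear in parallel from the tap: R_th = R_top‖R_bot = (1.20 × 1.20)/2.400 = 600 Ω.

V_th = 8.65 V, R_th = 600 Ω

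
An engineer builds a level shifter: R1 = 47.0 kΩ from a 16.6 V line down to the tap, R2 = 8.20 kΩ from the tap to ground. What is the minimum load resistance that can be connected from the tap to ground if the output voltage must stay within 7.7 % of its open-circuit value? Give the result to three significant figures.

R_L(min) ≈ 83.7 kΩ

Output resistance R_th = R1‖R2 = (47.0 × 8.20)/55.20 = 6.982 kΩ.
The fractional drop is R_th/(R_th + R_L); requiring this ≤ 0.0770 gives R_L ≥ R_th(1/0.0770 − 1) = 6.982 × 11.99 = 83.7 kΩ.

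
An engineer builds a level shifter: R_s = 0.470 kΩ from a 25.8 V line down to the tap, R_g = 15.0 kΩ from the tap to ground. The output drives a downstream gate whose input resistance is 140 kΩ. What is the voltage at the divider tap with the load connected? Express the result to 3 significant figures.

The load sits in parallel with R_g: R_g‖R_L = (15000 × 140000) / (15000 + 140000) = 13550 Ω.
V_out = 25.8 × 13550 / (470 + 13550) = 25.8 × 13550/14020 = 24.9 V.

V_out ≈ 24.9 V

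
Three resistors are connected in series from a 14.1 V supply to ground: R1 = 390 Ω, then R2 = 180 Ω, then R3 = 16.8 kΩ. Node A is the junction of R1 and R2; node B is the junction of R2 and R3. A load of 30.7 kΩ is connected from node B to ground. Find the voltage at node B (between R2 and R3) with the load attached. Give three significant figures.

At node B, R3 is in parallel with the load: R3‖R_L = 10860 Ω.
Below node A the resistance is R2 + (R3‖R_L) = 11040 Ω, so V_A = 14.1 × 11040/11430 = 13.62 V.
Then V_B = V_A × (R3‖R_L)/(R2 + R3‖R_L) = 13.62 × 10860/11040 = 13.4 V.

V ≈ 13.4 V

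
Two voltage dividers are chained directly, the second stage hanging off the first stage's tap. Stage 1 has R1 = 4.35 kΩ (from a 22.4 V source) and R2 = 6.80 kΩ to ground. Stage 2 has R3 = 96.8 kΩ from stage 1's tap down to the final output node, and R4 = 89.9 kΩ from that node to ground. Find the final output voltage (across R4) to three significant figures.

Stage 2 presents R3+R4 = 186.7 kΩ as a load on stage 1's tap.
Stage 1's lower leg becomes R2‖(R3+R4) = 6.561 kΩ, so V_mid = 22.4 × 6.561/10.91 = 13.47 V.
Stage 2 is itself unloaded: V_out = V_mid × R4/(R3+R4) = 13.47 × 89.9/186.7 = 6.49 V.

V_out ≈ 6.49 V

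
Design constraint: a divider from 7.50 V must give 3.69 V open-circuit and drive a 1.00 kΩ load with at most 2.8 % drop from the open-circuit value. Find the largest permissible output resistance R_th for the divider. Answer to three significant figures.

R_th ≤ 28.8 Ω

Loading drop = R_th/(R_th + R_L) ≤ 0.0280, so R_th ≤ R_L · ε/(1−ε) = 1.00 kΩ × 0.0280/0.9720 = 28.8 Ω.
(Any R1, R2 with R2/(R1+R2) = 0.492 and R1‖R2 ≤ 28.8 Ω will meet the spec.)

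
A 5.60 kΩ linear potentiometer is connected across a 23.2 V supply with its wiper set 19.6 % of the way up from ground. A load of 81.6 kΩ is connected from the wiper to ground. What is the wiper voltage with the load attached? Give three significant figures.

The wiper splits the pot into (1−α)R = 4.502 kΩ above and αR = 1.098 kΩ below.
Lower section ‖ load = 1.083 kΩ.
V_wiper = 23.2 × 1.083/(4.502 + 1.083) = 4.50 V.

V ≈ 4.50 V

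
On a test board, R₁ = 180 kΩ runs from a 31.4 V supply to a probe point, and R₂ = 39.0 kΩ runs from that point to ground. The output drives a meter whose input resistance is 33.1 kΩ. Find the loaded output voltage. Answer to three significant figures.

The load sits in parallel with R₂: R₂‖R_L = (39.0 × 33.1) / (39.0 + 33.1) = 17.90 kΩ.
V_out = 31.4 × 17.90 / (180 + 17.90) = 31.4 × 17.90/197.9 = 2.84 V.
(Unloaded it would have been 5.59 V.)

V_out ≈ 2.84 V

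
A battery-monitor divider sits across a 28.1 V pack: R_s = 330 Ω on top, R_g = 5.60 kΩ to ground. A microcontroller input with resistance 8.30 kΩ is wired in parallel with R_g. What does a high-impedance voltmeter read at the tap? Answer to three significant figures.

The load sits in parallel with R_g: R_g‖R_L = (5600 × 8300) / (5600 + 8300) = 3344 Ω.
V_out = 28.1 × 3344 / (330 + 3344) = 28.1 × 3344/3674 = 25.6 V.
(Unloaded it would have been 26.5 V.)

V_out ≈ 25.6 V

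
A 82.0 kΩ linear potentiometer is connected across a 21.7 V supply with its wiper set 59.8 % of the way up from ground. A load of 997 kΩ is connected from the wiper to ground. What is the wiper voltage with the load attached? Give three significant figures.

V ≈ 12.7 V

The wiper splits the pot into (1−α)R = 32.96 kΩ above and αR = 49.04 kΩ below.
Lower section ‖ load = 46.74 kΩ.
V_wiper = 21.7 × 46.74/(32.96 + 46.74) = 12.7 V.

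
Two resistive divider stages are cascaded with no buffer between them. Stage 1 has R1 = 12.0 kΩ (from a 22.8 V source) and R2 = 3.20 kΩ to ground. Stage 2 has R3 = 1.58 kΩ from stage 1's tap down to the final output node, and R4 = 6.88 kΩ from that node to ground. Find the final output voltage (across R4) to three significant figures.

Stage 2 presents R3+R4 = 8.460 kΩ as a load on stage 1's tap.
Stage 1's lower leg becomes R2‖(R3+R4) = 2.322 kΩ, so V_mid = 22.8 × 2.322/14.32 = 3.696 V.
Stage 2 is itself unloaded: V_out = V_mid × R4/(R3+R4) = 3.696 × 6.88/8.460 = 3.01 V.

V_out ≈ 3.01 V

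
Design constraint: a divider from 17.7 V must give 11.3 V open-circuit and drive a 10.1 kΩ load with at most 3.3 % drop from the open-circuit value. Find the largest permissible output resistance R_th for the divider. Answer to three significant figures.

R_th ≤ 345 Ω

Loading drop = R_th/(R_th + R_L) ≤ 0.0330, so R_th ≤ R_L · ε/(1−ε) = 10.1 kΩ × 0.0330/0.9670 = 345 Ω.
(Any R1, R2 with R2/(R1+R2) = 0.638 and R1‖R2 ≤ 345 Ω will meet the spec.)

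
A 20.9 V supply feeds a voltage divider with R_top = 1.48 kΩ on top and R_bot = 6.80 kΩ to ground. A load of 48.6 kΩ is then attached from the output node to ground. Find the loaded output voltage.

V_out ≈ 16.7 V

The load sits in parallel with R_bot: R_bot‖R_L = (6.80 × 48.6) / (6.80 + 48.6) = 5.965 kΩ.
V_out = 20.9 × 5.965 / (1.48 + 5.965) = 20.9 × 5.965/7.445 = 16.7 V.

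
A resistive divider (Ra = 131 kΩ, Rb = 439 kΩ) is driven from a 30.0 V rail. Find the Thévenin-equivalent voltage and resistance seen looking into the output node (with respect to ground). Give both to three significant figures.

V_th = 23.1 V, R_th = 101 kΩ

V_th is the open-circuit tap voltage: 30.0 × 439/(131 + 439) = 23.1 V.
With the supply zeroed, Ra and Rb appear in parallel from the tap: R_th = Ra‖Rb = (131 × 439)/570.0 = 101 kΩ.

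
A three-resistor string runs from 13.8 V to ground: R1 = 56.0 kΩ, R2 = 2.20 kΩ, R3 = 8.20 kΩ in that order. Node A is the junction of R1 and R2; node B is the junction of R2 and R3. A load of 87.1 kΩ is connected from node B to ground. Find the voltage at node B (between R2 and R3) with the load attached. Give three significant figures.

At node B, R3 is in parallel with the load: R3‖R_L = 7.494 kΩ.
Below node A the resistance is R2 + (R3‖R_L) = 9.694 kΩ, so V_A = 13.8 × 9.694/65.69 = 2.036 V.
Then V_B = V_A × (R3‖R_L)/(R2 + R3‖R_L) = 2.036 × 7.494/9.694 = 1.57 V.

V ≈ 1.57 V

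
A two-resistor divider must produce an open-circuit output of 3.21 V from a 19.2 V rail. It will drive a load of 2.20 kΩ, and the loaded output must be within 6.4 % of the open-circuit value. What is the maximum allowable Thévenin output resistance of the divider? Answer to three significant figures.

R_th ≤ 150 Ω

Loading drop = R_th/(R_th + R_L) ≤ 0.0640, so R_th ≤ R_L · ε/(1−ε) = 2.20 kΩ × 0.0640/0.9360 = 150 Ω.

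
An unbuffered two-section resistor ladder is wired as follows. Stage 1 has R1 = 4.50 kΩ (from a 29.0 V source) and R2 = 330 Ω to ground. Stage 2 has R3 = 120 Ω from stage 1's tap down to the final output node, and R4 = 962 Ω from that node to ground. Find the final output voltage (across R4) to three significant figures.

Stage 2 presents R3+R4 = 1082 Ω as a load on stage 1's tap.
Stage 1's lower leg becomes R2‖(R3+R4) = 252.9 Ω, so V_mid = 29.0 × 252.9/4753 = 1.543 V.
Stage 2 is itself unloaded: V_out = V_mid × R4/(R3+R4) = 1.543 × 962/1082 = 1.37 V.

V_out ≈ 1.37 V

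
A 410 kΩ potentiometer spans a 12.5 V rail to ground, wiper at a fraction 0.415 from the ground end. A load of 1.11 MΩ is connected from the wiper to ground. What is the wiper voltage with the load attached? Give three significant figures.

The wiper splits the pot into (1−α)R = 239.8 kΩ above and αR = 170.2 kΩ below.
Lower section ‖ load = 147.5 kΩ.
V_wiper = 12.5 × 147.5/(239.8 + 147.5) = 4.76 V.

V ≈ 4.76 V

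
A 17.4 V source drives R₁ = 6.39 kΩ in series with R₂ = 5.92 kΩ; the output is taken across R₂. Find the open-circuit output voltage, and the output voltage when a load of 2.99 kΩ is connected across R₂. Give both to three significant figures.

Open-circuit: V = 17.4 × 5.92/(6.39 + 5.92) = 8.37 V.
With the load, R₂ becomes R₂‖R_L = 1.987 kΩ, so V = 17.4 × 1.987/8.377 = 4.13 V.

Unloaded: 8.37 V; loaded: 4.13 V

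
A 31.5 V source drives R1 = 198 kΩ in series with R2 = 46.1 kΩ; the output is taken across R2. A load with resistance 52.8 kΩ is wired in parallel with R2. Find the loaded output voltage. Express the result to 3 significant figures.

V_out ≈ 3.48 V

The load sits in parallel with R2: R2‖R_L = (46.1 × 52.8) / (46.1 + 52.8) = 24.61 kΩ.
V_out = 31.5 × 24.61 / (198 + 24.61) = 31.5 × 24.61/222.6 = 3.48 V.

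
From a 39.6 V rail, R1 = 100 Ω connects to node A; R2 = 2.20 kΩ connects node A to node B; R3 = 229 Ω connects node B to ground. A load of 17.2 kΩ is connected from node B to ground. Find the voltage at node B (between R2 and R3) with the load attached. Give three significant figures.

At node B, R3 is in parallel with the load: R3‖R_L = 226.0 Ω.
Below node A the resistance is R2 + (R3‖R_L) = 2426 Ω, so V_A = 39.6 × 2426/2526 = 38.03 V.
Then V_B = V_A × (R3‖R_L)/(R2 + R3‖R_L) = 38.03 × 226.0/2426 = 3.54 V.

V ≈ 3.54 V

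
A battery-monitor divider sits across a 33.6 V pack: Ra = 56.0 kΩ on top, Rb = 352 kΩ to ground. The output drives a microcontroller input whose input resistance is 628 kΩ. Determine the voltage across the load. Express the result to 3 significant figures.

The load sits in parallel with Rb: Rb‖R_L = (352 × 628) / (352 + 628) = 225.6 kΩ.
V_out = 33.6 × 225.6 / (56.0 + 225.6) = 33.6 × 225.6/281.6 = 26.9 V.

V_out ≈ 26.9 V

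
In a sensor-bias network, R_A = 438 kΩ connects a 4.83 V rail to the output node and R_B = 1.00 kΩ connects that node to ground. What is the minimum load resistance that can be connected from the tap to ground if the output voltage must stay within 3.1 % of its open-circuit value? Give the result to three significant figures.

Output resistance R_th = R_A‖R_B = (438000 × 1000)/439000 = 997.7 Ω.
The fractional drop is R_th/(R_th + R_L); requiring this ≤ 0.0310 gives R_L ≥ R_th(1/0.0310 − 1) = 997.7 × 31.26 = 31.2 kΩ.

R_L(min) ≈ 31.2 kΩ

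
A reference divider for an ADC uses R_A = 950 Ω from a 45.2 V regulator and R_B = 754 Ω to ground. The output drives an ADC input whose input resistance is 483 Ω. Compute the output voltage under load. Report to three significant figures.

The load sits in parallel with R_B: R_B‖R_L = (754 × 483) / (754 + 483) = 294.4 Ω.
V_out = 45.2 × 294.4 / (950 + 294.4) = 45.2 × 294.4/1244 = 10.7 V.

V_out ≈ 10.7 V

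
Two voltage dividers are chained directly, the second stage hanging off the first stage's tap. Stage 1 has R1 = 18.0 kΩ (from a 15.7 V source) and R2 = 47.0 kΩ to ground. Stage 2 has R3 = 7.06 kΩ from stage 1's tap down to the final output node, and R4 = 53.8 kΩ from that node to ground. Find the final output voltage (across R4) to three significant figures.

V_out ≈ 8.27 V

Stage 2 presents R3+R4 = 60.86 kΩ as a load on stage 1's tap.
Stage 1's lower leg becomes R2‖(R3+R4) = 26.52 kΩ, so V_mid = 15.7 × 26.52/44.52 = 9.352 V.
Stage 2 is itself unloaded: V_out = V_mid × R4/(R3+R4) = 9.352 × 53.8/60.86 = 8.27 V.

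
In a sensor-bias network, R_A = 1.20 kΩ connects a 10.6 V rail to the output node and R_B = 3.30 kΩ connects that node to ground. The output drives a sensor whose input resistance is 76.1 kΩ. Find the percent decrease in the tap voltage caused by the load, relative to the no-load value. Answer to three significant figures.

The divider's output (Thévenin) resistance is R_A‖R_B = 0.8800 kΩ.
Fractional drop under load = R_th/(R_th + R_L) = 0.8800 / (0.8800 + 76.1) = 0.01143.
So the output falls by 1.14 %.

1.14 %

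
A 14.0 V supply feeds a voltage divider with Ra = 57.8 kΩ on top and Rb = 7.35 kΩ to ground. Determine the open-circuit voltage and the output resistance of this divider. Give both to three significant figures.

V_th is the open-circuit tap voltage: 14.0 × 7.35/(57.8 + 7.35) = 1.58 V.
With the supply zeroed, Ra and Rb appear in parallel from the tap: R_th = Ra‖Rb = (57.8 × 7.35)/65.15 = 6.52 kΩ.

V_th = 1.58 V, R_th = 6.52 kΩ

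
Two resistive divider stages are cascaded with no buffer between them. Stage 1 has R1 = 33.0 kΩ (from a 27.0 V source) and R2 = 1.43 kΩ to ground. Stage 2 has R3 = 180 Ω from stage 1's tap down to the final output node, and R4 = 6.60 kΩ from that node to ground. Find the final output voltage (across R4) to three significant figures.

V_out ≈ 0.908 V

Stage 2 presents R3+R4 = 6780 Ω as a load on stage 1's tap.
Stage 1's lower leg becomes R2‖(R3+R4) = 1181 Ω, so V_mid = 27.0 × 1181/34180 = 0.9328 V.
Stage 2 is itself unloaded: V_out = V_mid × R4/(R3+R4) = 0.9328 × 6600/6780 = 0.908 V.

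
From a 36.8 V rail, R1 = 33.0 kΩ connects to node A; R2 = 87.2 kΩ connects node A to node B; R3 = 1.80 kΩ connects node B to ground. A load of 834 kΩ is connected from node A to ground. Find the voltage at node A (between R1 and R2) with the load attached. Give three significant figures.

V ≈ 26.1 V

Below node A the series string R2+R3 = 89.00 kΩ sits in parallel with the 834 kΩ load: 80.42 kΩ.
V_A = 36.8 × 80.42/(33.0 + 80.42) = 26.1 V.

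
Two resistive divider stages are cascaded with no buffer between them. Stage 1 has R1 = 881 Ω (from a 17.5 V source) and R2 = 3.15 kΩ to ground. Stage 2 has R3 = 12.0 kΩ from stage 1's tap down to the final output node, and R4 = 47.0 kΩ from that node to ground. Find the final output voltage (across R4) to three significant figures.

V_out ≈ 10.8 V

Stage 2 presents R3+R4 = 59000 Ω as a load on stage 1's tap.
Stage 1's lower leg becomes R2‖(R3+R4) = 2990 Ω, so V_mid = 17.5 × 2990/3871 = 13.52 V.
Stage 2 is itself unloaded: V_out = V_mid × R4/(R3+R4) = 13.52 × 47000/59000 = 10.8 V.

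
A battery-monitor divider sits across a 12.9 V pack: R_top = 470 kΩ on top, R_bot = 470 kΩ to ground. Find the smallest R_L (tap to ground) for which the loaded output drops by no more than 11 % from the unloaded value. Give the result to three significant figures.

Output resistance R_th = R_top‖R_bot = (470 × 470)/940.0 = 235.0 kΩ.
The fractional drop is R_th/(R_th + R_L); requiring this ≤ 0.110 gives R_L ≥ R_th(1/0.110 − 1) = 235.0 × 8.091 = 1.90 MΩ.

R_L(min) ≈ 1.90 MΩ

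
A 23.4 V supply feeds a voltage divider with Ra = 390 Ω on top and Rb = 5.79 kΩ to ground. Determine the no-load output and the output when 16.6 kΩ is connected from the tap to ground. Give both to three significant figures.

Unloaded: 21.9 V; loaded: 21.5 V

Open-circuit: V = 23.4 × 5790/(390 + 5790) = 21.9 V.
With the load, Rb becomes Rb‖R_L = 4293 Ω, so V = 23.4 × 4293/4683 = 21.5 V.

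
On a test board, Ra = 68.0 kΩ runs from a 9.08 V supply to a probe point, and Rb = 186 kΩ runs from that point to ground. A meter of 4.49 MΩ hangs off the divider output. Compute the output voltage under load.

V_out ≈ 6.58 V

The load sits in parallel with Rb: Rb‖R_L = (186 × 4490) / (186 + 4490) = 178.6 kΩ.
V_out = 9.08 × 178.6 / (68.0 + 178.6) = 9.08 × 178.6/246.6 = 6.58 V.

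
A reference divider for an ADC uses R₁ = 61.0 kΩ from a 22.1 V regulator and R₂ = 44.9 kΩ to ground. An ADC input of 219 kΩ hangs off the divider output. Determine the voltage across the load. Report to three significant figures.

The load sits in parallel with R₂: R₂‖R_L = (44.9 × 219) / (44.9 + 219) = 37.26 kΩ.
V_out = 22.1 × 37.26 / (61.0 + 37.26) = 22.1 × 37.26/98.26 = 8.38 V.

V_out ≈ 8.38 V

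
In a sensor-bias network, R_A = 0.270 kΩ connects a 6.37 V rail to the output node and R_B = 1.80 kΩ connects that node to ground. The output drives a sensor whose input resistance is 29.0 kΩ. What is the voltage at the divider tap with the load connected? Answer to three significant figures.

V_out ≈ 5.49 V

The load sits in parallel with R_B: R_B‖R_L = (1800 × 29000) / (1800 + 29000) = 1695 Ω.
V_out = 6.37 × 1695 / (270 + 1695) = 6.37 × 1695/1965 = 5.49 V.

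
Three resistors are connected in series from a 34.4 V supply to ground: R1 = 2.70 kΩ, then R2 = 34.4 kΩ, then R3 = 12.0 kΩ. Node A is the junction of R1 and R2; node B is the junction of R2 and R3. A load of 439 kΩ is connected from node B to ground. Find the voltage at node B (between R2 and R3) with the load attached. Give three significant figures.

V ≈ 8.24 V

At node B, R3 is in parallel with the load: R3‖R_L = 11.68 kΩ.
Below node A the resistance is R2 + (R3‖R_L) = 46.08 kΩ, so V_A = 34.4 × 46.08/48.78 = 32.50 V.
Then V_B = V_A × (R3‖R_L)/(R2 + R3‖R_L) = 32.50 × 11.68/46.08 = 8.24 V.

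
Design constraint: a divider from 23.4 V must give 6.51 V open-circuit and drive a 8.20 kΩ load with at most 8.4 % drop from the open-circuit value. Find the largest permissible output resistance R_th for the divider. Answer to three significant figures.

Loading drop = R_th/(R_th + R_L) ≤ 0.0840, so R_th ≤ R_L · ε/(1−ε) = 8.20 kΩ × 0.0840/0.9160 = 752 Ω.
(Any R1, R2 with R2/(R1+R2) = 0.278 and R1‖R2 ≤ 752 Ω will meet the spec.)

R_th ≤ 752 Ω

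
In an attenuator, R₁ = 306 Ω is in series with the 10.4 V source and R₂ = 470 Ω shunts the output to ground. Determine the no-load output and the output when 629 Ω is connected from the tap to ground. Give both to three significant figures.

Unloaded: 6.30 V; loaded: 4.87 V

Open-circuit: V = 10.4 × 470/(306 + 470) = 6.30 V.
With the load, R₂ becomes R₂‖R_L = 269.0 Ω, so V = 10.4 × 269.0/575.0 = 4.87 V.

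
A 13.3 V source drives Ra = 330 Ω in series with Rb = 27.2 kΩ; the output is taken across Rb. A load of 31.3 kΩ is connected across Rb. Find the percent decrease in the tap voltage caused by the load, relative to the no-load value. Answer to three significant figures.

1.03 %

The divider's output (Thévenin) resistance is Ra‖Rb = 326.0 Ω.
Fractional drop under load = R_th/(R_th + R_L) = 326.0 / (326.0 + 31300) = 0.01031.
So the output falls by 1.03 %.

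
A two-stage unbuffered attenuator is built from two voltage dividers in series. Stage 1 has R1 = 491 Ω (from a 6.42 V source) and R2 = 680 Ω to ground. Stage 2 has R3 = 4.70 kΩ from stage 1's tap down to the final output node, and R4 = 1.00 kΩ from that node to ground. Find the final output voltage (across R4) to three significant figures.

V_out ≈ 0.623 V

Stage 2 presents R3+R4 = 5700 Ω as a load on stage 1's tap.
Stage 1's lower leg becomes R2‖(R3+R4) = 607.5 Ω, so V_mid = 6.42 × 607.5/1099 = 3.550 V.
Stage 2 is itself unloaded: V_out = V_mid × R4/(R3+R4) = 3.550 × 1000/5700 = 0.623 V.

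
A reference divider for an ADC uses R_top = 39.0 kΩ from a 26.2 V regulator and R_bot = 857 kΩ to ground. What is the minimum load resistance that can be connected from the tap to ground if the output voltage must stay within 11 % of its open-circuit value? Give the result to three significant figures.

Output resistance R_th = R_top‖R_bot = (39.0 × 857)/896.0 = 37.30 kΩ.
The fractional drop is R_th/(R_th + R_L); requiring this ≤ 0.110 gives R_L ≥ R_th(1/0.110 − 1) = 37.30 × 8.091 = 302 kΩ.

R_L(min) ≈ 302 kΩ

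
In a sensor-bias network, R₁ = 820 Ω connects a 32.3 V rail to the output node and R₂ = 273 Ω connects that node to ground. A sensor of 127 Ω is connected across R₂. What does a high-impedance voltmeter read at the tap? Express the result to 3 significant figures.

The load sits in parallel with R₂: R₂‖R_L = (273 × 127) / (273 + 127) = 86.68 Ω.
V_out = 32.3 × 86.68 / (820 + 86.68) = 32.3 × 86.68/906.7 = 3.09 V.

V_out ≈ 3.09 V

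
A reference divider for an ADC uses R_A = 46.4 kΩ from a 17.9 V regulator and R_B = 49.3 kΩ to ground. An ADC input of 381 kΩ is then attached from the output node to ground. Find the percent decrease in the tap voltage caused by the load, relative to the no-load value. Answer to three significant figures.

5.90 %

The divider's output (Thévenin) resistance is R_A‖R_B = 23.90 kΩ.
Fractional drop under load = R_th/(R_th + R_L) = 23.90 / (23.90 + 381) = 0.05903.
So the output falls by 5.90 %.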